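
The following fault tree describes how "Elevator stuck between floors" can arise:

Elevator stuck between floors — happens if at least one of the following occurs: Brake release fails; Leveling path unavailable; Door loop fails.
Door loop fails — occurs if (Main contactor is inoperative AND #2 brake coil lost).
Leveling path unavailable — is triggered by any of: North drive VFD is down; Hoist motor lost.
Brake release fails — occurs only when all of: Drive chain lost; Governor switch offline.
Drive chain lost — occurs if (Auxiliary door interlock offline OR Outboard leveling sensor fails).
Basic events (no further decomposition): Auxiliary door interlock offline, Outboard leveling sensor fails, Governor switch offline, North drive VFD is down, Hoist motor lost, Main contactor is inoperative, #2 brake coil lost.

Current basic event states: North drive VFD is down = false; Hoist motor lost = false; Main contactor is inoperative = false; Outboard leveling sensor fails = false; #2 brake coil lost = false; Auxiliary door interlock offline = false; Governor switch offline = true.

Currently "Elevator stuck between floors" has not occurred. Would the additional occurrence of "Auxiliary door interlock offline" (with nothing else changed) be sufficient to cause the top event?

Yes

Counterfactual: set "Auxiliary door interlock offline" to occurred.
Drive chain lost [OR]: Auxiliary door interlock offline=occurs, Outboard leveling sensor fails=not → at least one input occurs → occurs.
Brake release fails [AND]: Drive chain lost=occurs, Governor switch offline=occurs → all inputs occur → occurs.
Leveling path unavailable [OR]: North drive VFD is down=not, Hoist motor lost=not → no input occurs → does not occur.
Door loop fails [AND]: Main contactor is inoperative=not, #2 brake coil lost=not → not all inputs occur → does not occur.
Elevator stuck between floors [OR]: Brake release fails=occurs, Leveling path unavailable=not, Door loop fails=not → at least one input occurs → occurs.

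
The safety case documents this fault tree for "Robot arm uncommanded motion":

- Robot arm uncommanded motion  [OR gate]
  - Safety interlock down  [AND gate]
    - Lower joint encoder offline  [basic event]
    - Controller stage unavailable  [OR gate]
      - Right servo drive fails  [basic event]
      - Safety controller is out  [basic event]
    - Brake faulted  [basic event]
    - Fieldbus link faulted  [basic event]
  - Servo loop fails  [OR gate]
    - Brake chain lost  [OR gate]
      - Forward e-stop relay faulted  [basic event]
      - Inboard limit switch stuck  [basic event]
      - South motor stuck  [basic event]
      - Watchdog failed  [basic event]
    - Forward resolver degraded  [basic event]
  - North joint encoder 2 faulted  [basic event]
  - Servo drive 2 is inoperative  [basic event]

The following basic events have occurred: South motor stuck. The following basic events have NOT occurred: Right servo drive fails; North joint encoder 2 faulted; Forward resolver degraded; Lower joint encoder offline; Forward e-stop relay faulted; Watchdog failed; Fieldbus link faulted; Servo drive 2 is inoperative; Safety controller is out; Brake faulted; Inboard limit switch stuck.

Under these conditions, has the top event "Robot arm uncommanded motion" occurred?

Yes

Controller stage unavailable [OR]: Right servo drive fails=not, Safety controller is out=not → no input occurs → does not occur.
Safety interlock down [AND]: Lower joint encoder offline=not, Controller stage unavailable=not, Brake faulted=not, Fieldbus link faulted=not → not all inputs occur → does not occur.
Brake chain lost [OR]: Forward e-stop relay faulted=not, Inboard limit switch stuck=not, South motor stuck=occurs, Watchdog failed=not → at least one input occurs → occurs.
Servo loop fails [OR]: Brake chain lost=occurs, Forward resolver degraded=not → at least one input occurs → occurs.
Robot arm uncommanded motion [OR]: Safety interlock down=not, Servo loop fails=occurs, North joint encoder 2 faulted=not, Servo drive 2 is inoperative=not → at least one input occurs → occurs.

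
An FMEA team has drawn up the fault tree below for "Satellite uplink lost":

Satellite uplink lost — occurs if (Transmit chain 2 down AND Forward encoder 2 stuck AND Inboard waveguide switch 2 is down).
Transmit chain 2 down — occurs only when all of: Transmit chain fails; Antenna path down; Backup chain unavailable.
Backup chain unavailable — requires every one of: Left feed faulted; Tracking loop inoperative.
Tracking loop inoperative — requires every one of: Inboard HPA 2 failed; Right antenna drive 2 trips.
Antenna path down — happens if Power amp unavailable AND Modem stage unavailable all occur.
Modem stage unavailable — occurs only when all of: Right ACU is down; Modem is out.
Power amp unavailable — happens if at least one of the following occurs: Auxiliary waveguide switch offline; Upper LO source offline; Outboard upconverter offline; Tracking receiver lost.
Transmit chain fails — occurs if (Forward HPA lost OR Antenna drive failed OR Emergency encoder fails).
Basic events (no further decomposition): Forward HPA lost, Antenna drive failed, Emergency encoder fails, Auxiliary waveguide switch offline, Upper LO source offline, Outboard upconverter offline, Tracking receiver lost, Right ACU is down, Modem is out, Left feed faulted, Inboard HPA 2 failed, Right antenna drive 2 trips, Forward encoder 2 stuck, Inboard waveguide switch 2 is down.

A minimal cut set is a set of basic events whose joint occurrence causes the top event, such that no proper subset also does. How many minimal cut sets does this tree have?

Transmit chain fails [OR]: union of children's cut sets → 3 cut set(s).
Power amp unavailable [OR]: union of children's cut sets → 4 cut set(s).
Modem stage unavailable [AND]: one cut set from each child combined → 1 × 1 = 1 cut set(s).
Antenna path down [AND]: one cut set from each child combined → 4 × 1 = 4 cut set(s).
Tracking loop inoperative [AND]: one cut set from each child combined → 1 × 1 = 1 cut set(s).
Backup chain unavailable [AND]: one cut set from each child combined → 1 × 1 = 1 cut set(s).
Transmit chain 2 down [AND]: one cut set from each child combined → 3 × 4 × 1 = 12 cut set(s).
Satellite uplink lost [AND]: one cut set from each child combined → 12 × 1 × 1 = 12 cut set(s).

12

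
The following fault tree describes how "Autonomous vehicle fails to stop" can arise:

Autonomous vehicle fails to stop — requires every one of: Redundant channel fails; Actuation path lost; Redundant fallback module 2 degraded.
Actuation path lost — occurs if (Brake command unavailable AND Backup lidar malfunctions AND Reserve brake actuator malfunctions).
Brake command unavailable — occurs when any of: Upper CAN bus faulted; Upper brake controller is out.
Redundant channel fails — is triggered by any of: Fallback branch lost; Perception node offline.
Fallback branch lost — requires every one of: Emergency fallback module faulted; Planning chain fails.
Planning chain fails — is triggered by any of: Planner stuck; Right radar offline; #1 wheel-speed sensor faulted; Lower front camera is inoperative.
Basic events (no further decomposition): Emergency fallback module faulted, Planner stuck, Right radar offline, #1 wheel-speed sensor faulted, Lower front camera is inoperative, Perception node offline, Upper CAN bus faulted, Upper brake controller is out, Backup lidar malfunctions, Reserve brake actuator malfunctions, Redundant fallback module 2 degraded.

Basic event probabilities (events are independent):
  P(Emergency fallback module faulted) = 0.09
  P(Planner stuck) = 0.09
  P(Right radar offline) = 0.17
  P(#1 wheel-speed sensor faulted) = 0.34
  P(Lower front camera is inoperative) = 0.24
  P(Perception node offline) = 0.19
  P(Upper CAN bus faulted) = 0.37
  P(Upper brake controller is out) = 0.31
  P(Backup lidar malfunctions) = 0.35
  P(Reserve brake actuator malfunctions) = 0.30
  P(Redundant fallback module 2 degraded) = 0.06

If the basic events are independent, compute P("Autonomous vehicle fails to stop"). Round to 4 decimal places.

0.0008

P(Planning chain fails) [OR] = 1 − (1−0.09) × (1−0.17) × (1−0.34) × (1−0.24) = 0.621142
P(Fallback branch lost) [AND] = 0.09 × 0.621142 = 0.055903
P(Redundant channel fails) [OR] = 1 − (1−0.055903) × (1−0.19) = 0.235281
P(Brake command unavailable) [OR] = 1 − (1−0.37) × (1−0.31) = 0.565300
P(Actuation path lost) [AND] = 0.565300 × 0.35 × 0.30 = 0.059357
P(Autonomous vehicle fails to stop) [AND] = 0.235281 × 0.059357 × 0.06 = 0.000838
Rounded to 4 decimal places: P(Autonomous vehicle fails to stop) ≈ 0.0008.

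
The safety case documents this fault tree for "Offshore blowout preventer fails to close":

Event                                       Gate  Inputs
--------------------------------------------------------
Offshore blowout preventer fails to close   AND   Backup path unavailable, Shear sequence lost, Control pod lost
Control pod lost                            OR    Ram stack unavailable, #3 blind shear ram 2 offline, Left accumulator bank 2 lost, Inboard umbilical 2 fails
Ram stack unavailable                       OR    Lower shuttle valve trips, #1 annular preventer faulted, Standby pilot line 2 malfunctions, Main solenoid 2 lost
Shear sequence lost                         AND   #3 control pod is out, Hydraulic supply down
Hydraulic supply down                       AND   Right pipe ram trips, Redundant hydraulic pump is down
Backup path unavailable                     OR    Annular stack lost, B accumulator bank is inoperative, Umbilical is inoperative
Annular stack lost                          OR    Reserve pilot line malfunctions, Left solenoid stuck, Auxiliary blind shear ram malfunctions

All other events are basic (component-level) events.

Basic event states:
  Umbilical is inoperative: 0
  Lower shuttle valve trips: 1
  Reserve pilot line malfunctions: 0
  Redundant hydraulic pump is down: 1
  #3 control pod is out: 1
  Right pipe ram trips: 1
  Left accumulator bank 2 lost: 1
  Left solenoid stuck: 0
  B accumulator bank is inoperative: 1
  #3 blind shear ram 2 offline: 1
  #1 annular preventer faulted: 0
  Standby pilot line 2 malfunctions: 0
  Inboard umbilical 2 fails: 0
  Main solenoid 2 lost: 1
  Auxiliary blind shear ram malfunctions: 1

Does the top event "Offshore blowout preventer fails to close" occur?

Yes

Annular stack lost [OR]: Reserve pilot line malfunctions=not, Left solenoid stuck=not, Auxiliary blind shear ram malfunctions=occurs → at least one input occurs → occurs.
Backup path unavailable [OR]: Annular stack lost=occurs, B accumulator bank is inoperative=occurs, Umbilical is inoperative=not → at least one input occurs → occurs.
Hydraulic supply down [AND]: Right pipe ram trips=occurs, Redundant hydraulic pump is down=occurs → all inputs occur → occurs.
Shear sequence lost [AND]: #3 control pod is out=occurs, Hydraulic supply down=occurs → all inputs occur → occurs.
Ram stack unavailable [OR]: Lower shuttle valve trips=occurs, #1 annular preventer faulted=not, Standby pilot line 2 malfunctions=not, Main solenoid 2 lost=occurs → at least one input occurs → occurs.
Control pod lost [OR]: Ram stack unavailable=occurs, #3 blind shear ram 2 offline=occurs, Left accumulator bank 2 lost=occurs, Inboard umbilical 2 fails=not → at least one input occurs → occurs.
Offshore blowout preventer fails to close [AND]: Backup path unavailable=occurs, Shear sequence lost=occurs, Control pod lost=occurs → all inputs occur → occurs.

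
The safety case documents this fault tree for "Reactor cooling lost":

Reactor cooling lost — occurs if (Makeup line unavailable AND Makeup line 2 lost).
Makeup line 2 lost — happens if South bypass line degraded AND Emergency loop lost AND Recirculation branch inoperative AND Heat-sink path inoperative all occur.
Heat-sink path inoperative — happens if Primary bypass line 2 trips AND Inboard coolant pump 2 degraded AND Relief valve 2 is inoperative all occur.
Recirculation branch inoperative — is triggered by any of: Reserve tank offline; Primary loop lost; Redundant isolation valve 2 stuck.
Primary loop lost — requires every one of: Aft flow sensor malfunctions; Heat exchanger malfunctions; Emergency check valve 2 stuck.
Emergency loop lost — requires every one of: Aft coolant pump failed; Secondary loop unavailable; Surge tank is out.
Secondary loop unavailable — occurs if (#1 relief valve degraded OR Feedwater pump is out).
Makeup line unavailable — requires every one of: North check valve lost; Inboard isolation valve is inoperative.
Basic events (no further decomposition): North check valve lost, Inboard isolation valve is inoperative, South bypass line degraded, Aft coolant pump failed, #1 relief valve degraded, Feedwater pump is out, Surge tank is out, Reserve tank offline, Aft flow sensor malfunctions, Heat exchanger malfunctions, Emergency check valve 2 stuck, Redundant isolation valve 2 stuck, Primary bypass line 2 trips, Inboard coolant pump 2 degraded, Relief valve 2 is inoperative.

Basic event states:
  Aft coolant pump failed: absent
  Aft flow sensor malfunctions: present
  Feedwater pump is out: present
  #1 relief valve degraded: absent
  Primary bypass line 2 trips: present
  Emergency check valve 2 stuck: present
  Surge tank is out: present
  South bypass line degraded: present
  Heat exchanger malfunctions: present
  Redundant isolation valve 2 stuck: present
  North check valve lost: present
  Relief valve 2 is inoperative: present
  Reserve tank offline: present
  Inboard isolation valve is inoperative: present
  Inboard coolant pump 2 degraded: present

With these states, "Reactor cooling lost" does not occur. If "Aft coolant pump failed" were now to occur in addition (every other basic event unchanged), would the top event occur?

Yes

Counterfactual: set "Aft coolant pump failed" to occurred.
Makeup line unavailable [AND]: North check valve lost=occurs, Inboard isolation valve is inoperative=occurs → all inputs occur → occurs.
Secondary loop unavailable [OR]: #1 relief valve degraded=not, Feedwater pump is out=occurs → at least one input occurs → occurs.
Emergency loop lost [AND]: Aft coolant pump failed=occurs, Secondary loop unavailable=occurs, Surge tank is out=occurs → all inputs occur → occurs.
Primary loop lost [AND]: Aft flow sensor malfunctions=occurs, Heat exchanger malfunctions=occurs, Emergency check valve 2 stuck=occurs → all inputs occur → occurs.
Recirculation branch inoperative [OR]: Reserve tank offline=occurs, Primary loop lost=occurs, Redundant isolation valve 2 stuck=occurs → at least one input occurs → occurs.
Heat-sink path inoperative [AND]: Primary bypass line 2 trips=occurs, Inboard coolant pump 2 degraded=occurs, Relief valve 2 is inoperative=occurs → all inputs occur → occurs.
Makeup line 2 lost [AND]: South bypass line degraded=occurs, Emergency loop lost=occurs, Recirculation branch inoperative=occurs, Heat-sink path inoperative=occurs → all inputs occur → occurs.
Reactor cooling lost [AND]: Makeup line unavailable=occurs, Makeup line 2 lost=occurs → all inputs occur → occurs.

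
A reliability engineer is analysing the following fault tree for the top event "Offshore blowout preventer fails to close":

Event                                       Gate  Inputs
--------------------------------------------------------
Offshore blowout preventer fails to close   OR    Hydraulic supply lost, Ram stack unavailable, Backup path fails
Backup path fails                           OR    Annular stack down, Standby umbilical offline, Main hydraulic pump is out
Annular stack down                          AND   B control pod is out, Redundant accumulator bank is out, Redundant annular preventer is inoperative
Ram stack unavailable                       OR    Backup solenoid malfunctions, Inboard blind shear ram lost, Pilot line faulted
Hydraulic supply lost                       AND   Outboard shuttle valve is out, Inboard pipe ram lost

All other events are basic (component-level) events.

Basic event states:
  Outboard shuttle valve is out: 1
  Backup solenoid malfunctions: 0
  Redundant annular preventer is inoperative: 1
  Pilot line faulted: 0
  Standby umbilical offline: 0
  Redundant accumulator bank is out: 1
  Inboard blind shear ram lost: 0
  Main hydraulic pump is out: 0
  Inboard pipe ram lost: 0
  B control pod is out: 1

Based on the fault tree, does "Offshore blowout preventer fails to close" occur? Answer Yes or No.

Hydraulic supply lost [AND]: Outboard shuttle valve is out=occurs, Inboard pipe ram lost=not → not all inputs occur → does not occur.
Ram stack unavailable [OR]: Backup solenoid malfunctions=not, Inboard blind shear ram lost=not, Pilot line faulted=not → no input occurs → does not occur.
Annular stack down [AND]: B control pod is out=occurs, Redundant accumulator bank is out=occurs, Redundant annular preventer is inoperative=occurs → all inputs occur → occurs.
Backup path fails [OR]: Annular stack down=occurs, Standby umbilical offline=not, Main hydraulic pump is out=not → at least one input occurs → occurs.
Offshore blowout preventer fails to close [OR]: Hydraulic supply lost=not, Ram stack unavailable=not, Backup path fails=occurs → at least one input occurs → occurs.

Yes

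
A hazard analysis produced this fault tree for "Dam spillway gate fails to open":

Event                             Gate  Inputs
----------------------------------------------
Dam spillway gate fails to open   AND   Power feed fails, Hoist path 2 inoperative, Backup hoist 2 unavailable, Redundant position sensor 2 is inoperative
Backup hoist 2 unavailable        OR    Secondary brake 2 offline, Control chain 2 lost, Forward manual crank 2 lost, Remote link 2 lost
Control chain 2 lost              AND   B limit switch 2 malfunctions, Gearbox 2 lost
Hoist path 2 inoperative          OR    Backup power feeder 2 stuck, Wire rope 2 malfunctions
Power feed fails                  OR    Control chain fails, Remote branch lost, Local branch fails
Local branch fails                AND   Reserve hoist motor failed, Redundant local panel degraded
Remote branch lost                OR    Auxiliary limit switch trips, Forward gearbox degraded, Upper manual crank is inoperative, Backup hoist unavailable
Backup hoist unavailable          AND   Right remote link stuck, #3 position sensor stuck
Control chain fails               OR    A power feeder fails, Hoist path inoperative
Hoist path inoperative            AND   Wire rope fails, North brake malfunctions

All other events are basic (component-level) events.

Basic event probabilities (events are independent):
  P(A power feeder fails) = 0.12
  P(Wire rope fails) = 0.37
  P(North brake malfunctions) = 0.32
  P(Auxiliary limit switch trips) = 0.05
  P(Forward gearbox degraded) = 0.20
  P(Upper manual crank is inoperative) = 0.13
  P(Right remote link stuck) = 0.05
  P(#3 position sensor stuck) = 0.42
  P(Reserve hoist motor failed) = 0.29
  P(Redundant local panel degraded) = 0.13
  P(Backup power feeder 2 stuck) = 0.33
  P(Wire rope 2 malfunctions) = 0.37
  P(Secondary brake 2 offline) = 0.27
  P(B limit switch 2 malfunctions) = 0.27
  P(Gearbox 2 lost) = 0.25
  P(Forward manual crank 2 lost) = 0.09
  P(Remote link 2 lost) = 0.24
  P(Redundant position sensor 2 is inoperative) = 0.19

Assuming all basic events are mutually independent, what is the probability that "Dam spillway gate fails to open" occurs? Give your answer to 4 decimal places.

P(Hoist path inoperative) [AND] = 0.37 × 0.32 = 0.118400
P(Control chain fails) [OR] = 1 − (1−0.12) × (1−0.118400) = 0.224192
P(Backup hoist unavailable) [AND] = 0.05 × 0.42 = 0.021000
P(Remote branch lost) [OR] = 1 − (1−0.05) × (1−0.20) × (1−0.13) × (1−0.021000) = 0.352685
P(Local branch fails) [AND] = 0.29 × 0.13 = 0.037700
P(Power feed fails) [OR] = 1 − (1−0.224192) × (1−0.352685) × (1−0.037700) = 0.516740
P(Hoist path 2 inoperative) [OR] = 1 − (1−0.33) × (1−0.37) = 0.577900
P(Control chain 2 lost) [AND] = 0.27 × 0.25 = 0.067500
P(Backup hoist 2 unavailable) [OR] = 1 − (1−0.27) × (1−0.067500) × (1−0.09) × (1−0.24) = 0.529211
P(Dam spillway gate fails to open) [AND] = 0.516740 × 0.577900 × 0.529211 × 0.19 = 0.030027
Rounded to 4 decimal places: P(Dam spillway gate fails to open) ≈ 0.0300.

0.0300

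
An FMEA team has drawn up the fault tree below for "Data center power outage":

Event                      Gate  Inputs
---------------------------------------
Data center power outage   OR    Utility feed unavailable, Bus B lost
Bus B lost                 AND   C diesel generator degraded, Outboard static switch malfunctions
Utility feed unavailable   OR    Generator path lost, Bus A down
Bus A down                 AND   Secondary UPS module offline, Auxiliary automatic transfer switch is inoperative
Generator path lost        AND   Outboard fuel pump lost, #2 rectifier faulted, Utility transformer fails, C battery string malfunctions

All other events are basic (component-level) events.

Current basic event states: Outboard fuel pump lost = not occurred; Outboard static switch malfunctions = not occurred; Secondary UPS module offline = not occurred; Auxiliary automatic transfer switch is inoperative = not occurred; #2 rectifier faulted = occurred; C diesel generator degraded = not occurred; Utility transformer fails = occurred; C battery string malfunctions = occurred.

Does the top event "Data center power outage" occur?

No

Generator path lost [AND]: Outboard fuel pump lost=not, #2 rectifier faulted=occurs, Utility transformer fails=occurs, C battery string malfunctions=occurs → not all inputs occur → does not occur.
Bus A down [AND]: Secondary UPS module offline=not, Auxiliary automatic transfer switch is inoperative=not → not all inputs occur → does not occur.
Utility feed unavailable [OR]: Generator path lost=not, Bus A down=not → no input occurs → does not occur.
Bus B lost [AND]: C diesel generator degraded=not, Outboard static switch malfunctions=not → not all inputs occur → does not occur.
Data center power outage [OR]: Utility feed unavailable=not, Bus B lost=not → no input occurs → does not occur.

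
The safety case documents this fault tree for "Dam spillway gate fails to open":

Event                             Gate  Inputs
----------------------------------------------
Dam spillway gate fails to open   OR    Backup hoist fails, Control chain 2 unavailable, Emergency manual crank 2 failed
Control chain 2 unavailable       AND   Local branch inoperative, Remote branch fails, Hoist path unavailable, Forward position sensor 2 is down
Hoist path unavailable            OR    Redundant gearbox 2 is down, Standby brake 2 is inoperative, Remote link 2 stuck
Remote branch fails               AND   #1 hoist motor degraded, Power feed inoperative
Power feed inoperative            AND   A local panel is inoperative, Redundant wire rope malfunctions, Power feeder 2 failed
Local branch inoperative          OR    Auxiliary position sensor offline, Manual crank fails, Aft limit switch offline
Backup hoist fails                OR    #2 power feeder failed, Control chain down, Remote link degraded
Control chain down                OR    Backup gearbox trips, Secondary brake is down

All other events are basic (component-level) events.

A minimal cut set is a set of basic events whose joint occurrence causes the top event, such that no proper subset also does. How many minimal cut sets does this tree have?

Control chain down [OR]: union of children's cut sets → 2 cut set(s).
Backup hoist fails [OR]: union of children's cut sets → 4 cut set(s).
Local branch inoperative [OR]: union of children's cut sets → 3 cut set(s).
Power feed inoperative [AND]: one cut set from each child combined → 1 × 1 × 1 = 1 cut set(s).
Remote branch fails [AND]: one cut set from each child combined → 1 × 1 = 1 cut set(s).
Hoist path unavailable [OR]: union of children's cut sets → 3 cut set(s).
Control chain 2 unavailable [AND]: one cut set from each child combined → 3 × 1 × 3 × 1 = 9 cut set(s).
Dam spillway gate fails to open [OR]: union of children's cut sets → 14 cut set(s).

14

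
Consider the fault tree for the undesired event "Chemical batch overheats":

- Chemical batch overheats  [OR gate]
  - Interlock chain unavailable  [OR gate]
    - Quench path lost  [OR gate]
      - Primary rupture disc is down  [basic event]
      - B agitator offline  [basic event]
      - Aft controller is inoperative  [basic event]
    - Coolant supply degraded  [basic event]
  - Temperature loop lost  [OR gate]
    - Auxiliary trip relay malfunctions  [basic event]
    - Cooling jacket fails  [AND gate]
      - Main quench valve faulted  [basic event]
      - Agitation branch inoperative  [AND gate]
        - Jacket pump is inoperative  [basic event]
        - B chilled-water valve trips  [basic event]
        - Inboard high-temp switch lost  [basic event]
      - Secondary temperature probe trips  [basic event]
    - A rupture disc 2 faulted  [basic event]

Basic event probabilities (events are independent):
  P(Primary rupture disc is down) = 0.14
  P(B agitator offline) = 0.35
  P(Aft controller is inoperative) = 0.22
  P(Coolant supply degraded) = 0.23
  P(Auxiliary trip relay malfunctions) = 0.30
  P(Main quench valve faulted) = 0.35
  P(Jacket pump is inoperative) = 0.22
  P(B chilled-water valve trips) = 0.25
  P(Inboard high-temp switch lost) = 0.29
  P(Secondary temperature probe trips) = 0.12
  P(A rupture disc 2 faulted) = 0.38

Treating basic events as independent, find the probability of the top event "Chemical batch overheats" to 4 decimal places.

P(Quench path lost) [OR] = 1 − (1−0.14) × (1−0.35) × (1−0.22) = 0.563980
P(Interlock chain unavailable) [OR] = 1 − (1−0.563980) × (1−0.23) = 0.664265
P(Agitation branch inoperative) [AND] = 0.22 × 0.25 × 0.29 = 0.015950
P(Cooling jacket fails) [AND] = 0.35 × 0.015950 × 0.12 = 0.000670
P(Temperature loop lost) [OR] = 1 − (1−0.30) × (1−0.000670) × (1−0.38) = 0.566291
P(Chemical batch overheats) [OR] = 1 − (1−0.664265) × (1−0.566291) = 0.854389
Rounded to 4 decimal places: P(Chemical batch overheats) ≈ 0.8544.

0.8544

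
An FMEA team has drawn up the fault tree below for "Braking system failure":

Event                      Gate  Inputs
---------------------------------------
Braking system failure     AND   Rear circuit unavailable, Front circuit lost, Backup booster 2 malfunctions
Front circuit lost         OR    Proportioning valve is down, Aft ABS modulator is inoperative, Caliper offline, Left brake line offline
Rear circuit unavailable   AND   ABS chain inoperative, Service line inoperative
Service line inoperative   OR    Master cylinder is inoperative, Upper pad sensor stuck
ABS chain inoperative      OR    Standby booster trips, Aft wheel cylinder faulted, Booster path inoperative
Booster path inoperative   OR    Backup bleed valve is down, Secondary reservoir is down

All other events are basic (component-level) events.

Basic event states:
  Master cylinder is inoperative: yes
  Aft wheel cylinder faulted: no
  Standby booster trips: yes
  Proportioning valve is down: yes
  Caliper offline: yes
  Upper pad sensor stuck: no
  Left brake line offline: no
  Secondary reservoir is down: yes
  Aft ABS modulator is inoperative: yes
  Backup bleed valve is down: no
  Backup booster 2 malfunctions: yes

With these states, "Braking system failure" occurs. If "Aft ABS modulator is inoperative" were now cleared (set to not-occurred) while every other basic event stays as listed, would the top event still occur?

Yes

Counterfactual: set "Aft ABS modulator is inoperative" to not occurred.
Booster path inoperative [OR]: Backup bleed valve is down=not, Secondary reservoir is down=occurs → at least one input occurs → occurs.
ABS chain inoperative [OR]: Standby booster trips=occurs, Aft wheel cylinder faulted=not, Booster path inoperative=occurs → at least one input occurs → occurs.
Service line inoperative [OR]: Master cylinder is inoperative=occurs, Upper pad sensor stuck=not → at least one input occurs → occurs.
Rear circuit unavailable [AND]: ABS chain inoperative=occurs, Service line inoperative=occurs → all inputs occur → occurs.
Front circuit lost [OR]: Proportioning valve is down=occurs, Aft ABS modulator is inoperative=not, Caliper offline=occurs, Left brake line offline=not → at least one input occurs → occurs.
Braking system failure [AND]: Rear circuit unavailable=occurs, Front circuit lost=occurs, Backup booster 2 malfunctions=occurs → all inputs occur → occurs.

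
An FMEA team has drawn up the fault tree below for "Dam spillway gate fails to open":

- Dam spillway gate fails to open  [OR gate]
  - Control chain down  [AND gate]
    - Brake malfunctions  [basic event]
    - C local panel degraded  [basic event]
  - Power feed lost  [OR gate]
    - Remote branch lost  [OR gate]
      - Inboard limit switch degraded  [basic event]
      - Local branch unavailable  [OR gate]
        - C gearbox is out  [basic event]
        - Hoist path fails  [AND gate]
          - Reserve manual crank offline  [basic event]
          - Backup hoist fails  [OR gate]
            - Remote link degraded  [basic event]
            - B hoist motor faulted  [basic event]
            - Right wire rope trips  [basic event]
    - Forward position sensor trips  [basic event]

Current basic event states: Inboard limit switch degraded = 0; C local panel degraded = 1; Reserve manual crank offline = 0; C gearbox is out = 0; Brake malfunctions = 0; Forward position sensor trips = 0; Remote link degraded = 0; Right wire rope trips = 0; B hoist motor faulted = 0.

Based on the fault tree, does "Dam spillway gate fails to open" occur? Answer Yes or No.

No

Control chain down [AND]: Brake malfunctions=not, C local panel degraded=occurs → not all inputs occur → does not occur.
Backup hoist fails [OR]: Remote link degraded=not, B hoist motor faulted=not, Right wire rope trips=not → no input occurs → does not occur.
Hoist path fails [AND]: Reserve manual crank offline=not, Backup hoist fails=not → not all inputs occur → does not occur.
Local branch unavailable [OR]: C gearbox is out=not, Hoist path fails=not → no input occurs → does not occur.
Remote branch lost [OR]: Inboard limit switch degraded=not, Local branch unavailable=not → no input occurs → does not occur.
Power feed lost [OR]: Remote branch lost=not, Forward position sensor trips=not → no input occurs → does not occur.
Dam spillway gate fails to open [OR]: Control chain down=not, Power feed lost=not → no input occurs → does not occur.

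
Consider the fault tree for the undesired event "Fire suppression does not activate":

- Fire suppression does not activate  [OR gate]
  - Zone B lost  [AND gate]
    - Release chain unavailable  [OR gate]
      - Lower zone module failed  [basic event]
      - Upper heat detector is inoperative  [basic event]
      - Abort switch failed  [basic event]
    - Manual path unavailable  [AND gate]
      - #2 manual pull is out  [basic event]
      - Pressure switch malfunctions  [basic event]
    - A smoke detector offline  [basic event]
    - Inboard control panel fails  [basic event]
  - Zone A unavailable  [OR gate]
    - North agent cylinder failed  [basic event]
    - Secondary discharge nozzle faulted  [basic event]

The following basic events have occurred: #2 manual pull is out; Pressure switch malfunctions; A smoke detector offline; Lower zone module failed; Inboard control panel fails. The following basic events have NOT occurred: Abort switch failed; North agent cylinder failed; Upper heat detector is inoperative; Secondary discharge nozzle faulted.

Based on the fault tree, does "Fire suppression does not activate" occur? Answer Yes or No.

Yes

Release chain unavailable [OR]: Lower zone module failed=occurs, Upper heat detector is inoperative=not, Abort switch failed=not → at least one input occurs → occurs.
Manual path unavailable [AND]: #2 manual pull is out=occurs, Pressure switch malfunctions=occurs → all inputs occur → occurs.
Zone B lost [AND]: Release chain unavailable=occurs, Manual path unavailable=occurs, A smoke detector offline=occurs, Inboard control panel fails=occurs → all inputs occur → occurs.
Zone A unavailable [OR]: North agent cylinder failed=not, Secondary discharge nozzle faulted=not → no input occurs → does not occur.
Fire suppression does not activate [OR]: Zone B lost=occurs, Zone A unavailable=not → at least one input occurs → occurs.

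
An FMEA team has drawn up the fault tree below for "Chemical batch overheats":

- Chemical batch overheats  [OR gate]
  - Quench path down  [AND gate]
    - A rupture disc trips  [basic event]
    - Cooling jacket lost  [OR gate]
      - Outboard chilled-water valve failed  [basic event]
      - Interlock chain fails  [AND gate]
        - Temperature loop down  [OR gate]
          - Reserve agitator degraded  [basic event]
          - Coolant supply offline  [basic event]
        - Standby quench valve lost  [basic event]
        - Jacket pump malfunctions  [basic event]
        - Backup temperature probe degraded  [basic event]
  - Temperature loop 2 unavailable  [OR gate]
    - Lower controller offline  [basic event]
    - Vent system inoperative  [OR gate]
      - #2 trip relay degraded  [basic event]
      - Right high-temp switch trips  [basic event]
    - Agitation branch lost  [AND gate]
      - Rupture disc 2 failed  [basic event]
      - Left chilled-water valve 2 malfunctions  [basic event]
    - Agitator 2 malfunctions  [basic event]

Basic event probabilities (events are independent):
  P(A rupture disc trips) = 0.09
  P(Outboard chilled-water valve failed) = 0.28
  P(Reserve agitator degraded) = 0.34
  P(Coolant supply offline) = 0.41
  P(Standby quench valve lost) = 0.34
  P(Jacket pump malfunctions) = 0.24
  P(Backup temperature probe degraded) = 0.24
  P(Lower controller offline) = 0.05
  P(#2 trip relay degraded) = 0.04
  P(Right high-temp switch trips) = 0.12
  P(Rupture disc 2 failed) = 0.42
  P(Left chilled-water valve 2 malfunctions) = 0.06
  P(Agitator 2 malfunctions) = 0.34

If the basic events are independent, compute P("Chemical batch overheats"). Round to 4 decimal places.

0.4971

P(Temperature loop down) [OR] = 1 − (1−0.34) × (1−0.41) = 0.610600
P(Interlock chain fails) [AND] = 0.610600 × 0.34 × 0.24 × 0.24 = 0.011958
P(Cooling jacket lost) [OR] = 1 − (1−0.28) × (1−0.011958) = 0.288610
P(Quench path down) [AND] = 0.09 × 0.288610 = 0.025975
P(Vent system inoperative) [OR] = 1 − (1−0.04) × (1−0.12) = 0.155200
P(Agitation branch lost) [AND] = 0.42 × 0.06 = 0.025200
P(Temperature loop 2 unavailable) [OR] = 1 − (1−0.05) × (1−0.155200) × (1−0.025200) × (1−0.34) = 0.483659
P(Chemical batch overheats) [OR] = 1 − (1−0.025975) × (1−0.483659) = 0.497071
Rounded to 4 decimal places: P(Chemical batch overheats) ≈ 0.4971.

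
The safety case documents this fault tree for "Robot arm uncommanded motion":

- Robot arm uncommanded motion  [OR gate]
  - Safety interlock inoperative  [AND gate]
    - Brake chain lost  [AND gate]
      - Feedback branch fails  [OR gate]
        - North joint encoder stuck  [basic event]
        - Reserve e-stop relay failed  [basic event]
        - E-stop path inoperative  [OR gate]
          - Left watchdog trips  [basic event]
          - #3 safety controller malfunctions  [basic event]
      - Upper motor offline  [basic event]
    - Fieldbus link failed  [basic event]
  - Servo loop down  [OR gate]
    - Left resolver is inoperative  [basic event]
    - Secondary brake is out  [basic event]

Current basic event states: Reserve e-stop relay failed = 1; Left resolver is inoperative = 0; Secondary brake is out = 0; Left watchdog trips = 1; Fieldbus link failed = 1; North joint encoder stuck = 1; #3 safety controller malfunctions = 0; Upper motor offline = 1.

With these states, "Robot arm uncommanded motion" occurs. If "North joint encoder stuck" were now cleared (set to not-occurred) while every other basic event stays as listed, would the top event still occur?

Counterfactual: set "North joint encoder stuck" to not occurred.
E-stop path inoperative [OR]: Left watchdog trips=occurs, #3 safety controller malfunctions=not → at least one input occurs → occurs.
Feedback branch fails [OR]: North joint encoder stuck=not, Reserve e-stop relay failed=occurs, E-stop path inoperative=occurs → at least one input occurs → occurs.
Brake chain lost [AND]: Feedback branch fails=occurs, Upper motor offline=occurs → all inputs occur → occurs.
Safety interlock inoperative [AND]: Brake chain lost=occurs, Fieldbus link failed=occurs → all inputs occur → occurs.
Servo loop down [OR]: Left resolver is inoperative=not, Secondary brake is out=not → no input occurs → does not occur.
Robot arm uncommanded motion [OR]: Safety interlock inoperative=occurs, Servo loop down=not → at least one input occurs → occurs.

Yes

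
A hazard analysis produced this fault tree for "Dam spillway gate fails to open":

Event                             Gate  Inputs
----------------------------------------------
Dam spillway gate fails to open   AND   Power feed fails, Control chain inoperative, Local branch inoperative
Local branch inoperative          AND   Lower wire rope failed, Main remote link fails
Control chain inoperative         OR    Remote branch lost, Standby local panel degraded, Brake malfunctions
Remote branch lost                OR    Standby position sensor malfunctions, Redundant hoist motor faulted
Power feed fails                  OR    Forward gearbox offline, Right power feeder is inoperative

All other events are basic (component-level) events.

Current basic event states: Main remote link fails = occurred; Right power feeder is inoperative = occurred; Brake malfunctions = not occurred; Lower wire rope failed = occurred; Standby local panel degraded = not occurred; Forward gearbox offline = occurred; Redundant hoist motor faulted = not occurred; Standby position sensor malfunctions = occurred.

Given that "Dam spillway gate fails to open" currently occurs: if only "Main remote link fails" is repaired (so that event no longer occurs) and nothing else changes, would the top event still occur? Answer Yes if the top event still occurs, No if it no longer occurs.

Counterfactual: set "Main remote link fails" to not occurred.
Power feed fails [OR]: Forward gearbox offline=occurs, Right power feeder is inoperative=occurs → at least one input occurs → occurs.
Remote branch lost [OR]: Standby position sensor malfunctions=occurs, Redundant hoist motor faulted=not → at least one input occurs → occurs.
Control chain inoperative [OR]: Remote branch lost=occurs, Standby local panel degraded=not, Brake malfunctions=not → at least one input occurs → occurs.
Local branch inoperative [AND]: Lower wire rope failed=occurs, Main remote link fails=not → not all inputs occur → does not occur.
Dam spillway gate fails to open [AND]: Power feed fails=occurs, Control chain inoperative=occurs, Local branch inoperative=not → not all inputs occur → does not occur.

No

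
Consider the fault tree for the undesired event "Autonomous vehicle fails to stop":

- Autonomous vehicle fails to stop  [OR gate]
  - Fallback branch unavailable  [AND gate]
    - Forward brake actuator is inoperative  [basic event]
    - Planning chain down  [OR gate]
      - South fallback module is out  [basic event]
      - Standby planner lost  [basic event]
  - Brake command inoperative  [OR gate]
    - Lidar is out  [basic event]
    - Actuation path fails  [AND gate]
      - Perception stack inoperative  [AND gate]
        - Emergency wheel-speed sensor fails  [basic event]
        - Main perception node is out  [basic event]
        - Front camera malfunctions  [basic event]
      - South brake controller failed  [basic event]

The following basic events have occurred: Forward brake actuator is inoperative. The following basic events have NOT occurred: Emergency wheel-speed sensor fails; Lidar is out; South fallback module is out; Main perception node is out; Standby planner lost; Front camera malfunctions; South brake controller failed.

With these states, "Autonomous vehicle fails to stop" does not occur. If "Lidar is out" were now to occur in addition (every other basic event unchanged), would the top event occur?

Counterfactual: set "Lidar is out" to occurred.
Planning chain down [OR]: South fallback module is out=not, Standby planner lost=not → no input occurs → does not occur.
Fallback branch unavailable [AND]: Forward brake actuator is inoperative=occurs, Planning chain down=not → not all inputs occur → does not occur.
Perception stack inoperative [AND]: Emergency wheel-speed sensor fails=not, Main perception node is out=not, Front camera malfunctions=not → not all inputs occur → does not occur.
Actuation path fails [AND]: Perception stack inoperative=not, South brake controller failed=not → not all inputs occur → does not occur.
Brake command inoperative [OR]: Lidar is out=occurs, Actuation path fails=not → at least one input occurs → occurs.
Autonomous vehicle fails to stop [OR]: Fallback branch unavailable=not, Brake command inoperative=occurs → at least one input occurs → occurs.

Yes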